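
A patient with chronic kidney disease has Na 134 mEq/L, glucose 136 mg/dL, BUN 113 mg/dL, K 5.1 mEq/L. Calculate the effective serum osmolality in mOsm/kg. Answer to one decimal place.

Effective osmolality excludes urea (freely permeant across cell membranes):
2·Na + glucose/18
= 2·134 + 136/18
= 268 + 7.56
= 275.56 mOsm/kg

275.6 mOsm/kg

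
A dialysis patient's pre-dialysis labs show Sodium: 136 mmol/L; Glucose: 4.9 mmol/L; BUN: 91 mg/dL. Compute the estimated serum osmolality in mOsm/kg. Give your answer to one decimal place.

Calculated osmolality = 2·Na + glucose + BUN/2.8
= 2·136 + 4.9 + 91/2.8
= 272 + 4.90 + 32.50
= 309.4 mOsm/kg

309.4 mOsm/kg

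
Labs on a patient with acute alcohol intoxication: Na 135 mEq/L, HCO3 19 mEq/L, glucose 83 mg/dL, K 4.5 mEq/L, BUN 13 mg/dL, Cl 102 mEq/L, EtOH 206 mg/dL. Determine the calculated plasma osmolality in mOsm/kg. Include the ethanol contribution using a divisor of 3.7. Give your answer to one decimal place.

334.9 mOsm/kg

Calculated osmolality = 2·Na + glucose/18 + BUN/2.8 + ethanol/3.7
= 2·135 + 83/18 + 13/2.8 + 206/3.7
= 270 + 4.61 + 4.64 + 55.68
= 334.93 mOsm/kg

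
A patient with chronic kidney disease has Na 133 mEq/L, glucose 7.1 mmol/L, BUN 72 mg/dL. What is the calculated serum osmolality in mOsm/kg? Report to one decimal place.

Calculated osmolality = 2·Na + glucose + BUN/2.8
= 2·133 + 7.1 + 72/2.8
= 266 + 7.10 + 25.71
= 298.81 mOsm/kg

298.8 mOsm/kg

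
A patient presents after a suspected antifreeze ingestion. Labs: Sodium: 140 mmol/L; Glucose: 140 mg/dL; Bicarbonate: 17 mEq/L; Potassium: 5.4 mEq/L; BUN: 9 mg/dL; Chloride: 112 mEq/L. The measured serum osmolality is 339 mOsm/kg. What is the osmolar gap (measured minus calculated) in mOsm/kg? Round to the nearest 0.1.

Calculated osmolality = 2·Na + glucose/18 + BUN/2.8
= 2·140 + 140/18 + 9/2.8
= 280 + 7.78 + 3.21
= 290.99 mOsm/kg ≈ 291.0 mOsm/kg
Osmolar gap = measured − calculated = 339 − 291.0 = 48.0 mOsm/kg

48.0 mOsm/kg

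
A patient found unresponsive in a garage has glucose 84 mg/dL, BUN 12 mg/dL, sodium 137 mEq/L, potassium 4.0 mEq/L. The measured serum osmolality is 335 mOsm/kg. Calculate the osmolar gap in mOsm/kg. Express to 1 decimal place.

Calculated osmolality = 2·Na + glucose/18 + BUN/2.8
= 2·137 + 84/18 + 12/2.8
= 274 + 4.67 + 4.29
= 282.96 mOsm/kg ≈ 283.0 mOsm/kg
Osmolar gap = measured − calculated = 335 − 283.0 = 52.0 mOsm/kg

52.0 mOsm/kg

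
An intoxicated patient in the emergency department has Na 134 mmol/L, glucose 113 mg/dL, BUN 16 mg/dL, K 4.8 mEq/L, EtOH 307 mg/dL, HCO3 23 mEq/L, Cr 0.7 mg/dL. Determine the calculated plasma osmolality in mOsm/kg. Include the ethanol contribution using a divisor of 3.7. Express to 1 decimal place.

Calculated osmolality = 2·Na + glucose/18 + BUN/2.8 + ethanol/3.7
= 2·134 + 113/18 + 16/2.8 + 307/3.7
= 268 + 6.28 + 5.71 + 82.97
= 362.96 mOsm/kg

363.0 mOsm/kg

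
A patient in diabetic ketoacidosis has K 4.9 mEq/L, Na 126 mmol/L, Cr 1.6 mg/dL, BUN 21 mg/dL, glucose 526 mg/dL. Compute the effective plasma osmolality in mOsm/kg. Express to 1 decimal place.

Effective osmolality excludes urea (freely permeant across cell membranes):
2·Na + glucose/18
= 2·126 + 526/18
= 252 + 29.22
= 281.22 mOsm/kg

281.2 mOsm/kg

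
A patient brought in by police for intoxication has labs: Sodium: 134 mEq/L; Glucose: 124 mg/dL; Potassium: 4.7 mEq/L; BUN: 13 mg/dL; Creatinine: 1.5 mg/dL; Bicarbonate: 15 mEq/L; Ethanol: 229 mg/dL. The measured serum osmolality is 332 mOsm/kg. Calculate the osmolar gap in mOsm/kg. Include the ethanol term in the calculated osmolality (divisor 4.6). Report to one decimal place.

Calculated osmolality = 2·Na + glucose/18 + BUN/2.8 + ethanol/4.6
= 2·134 + 124/18 + 13/2.8 + 229/4.6
= 268 + 6.89 + 4.64 + 49.78
= 329.31 mOsm/kg ≈ 329.3 mOsm/kg
Osmolar gap = measured − calculated = 332 − 329.3 = 2.7 mOsm/kg

2.7 mOsm/kg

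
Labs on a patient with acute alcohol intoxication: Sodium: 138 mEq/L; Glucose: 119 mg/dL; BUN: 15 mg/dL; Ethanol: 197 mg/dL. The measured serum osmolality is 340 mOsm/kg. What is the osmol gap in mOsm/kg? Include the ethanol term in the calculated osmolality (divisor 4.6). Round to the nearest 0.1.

Calculated osmolality = 2·Na + glucose/18 + BUN/2.8 + ethanol/4.6
= 2·138 + 119/18 + 15/2.8 + 197/4.6
= 276 + 6.61 + 5.36 + 42.83
= 330.8 mOsm/kg ≈ 330.8 mOsm/kg
Osmolar gap = measured − calculated = 340 − 330.8 = 9.2 mOsm/kg

9.2 mOsm/kg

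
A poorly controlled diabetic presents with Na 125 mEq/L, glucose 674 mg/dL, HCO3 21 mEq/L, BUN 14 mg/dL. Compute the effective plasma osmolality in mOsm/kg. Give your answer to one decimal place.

Effective osmolality excludes urea (freely permeant across cell membranes):
2·Na + glucose/18
= 2·125 + 674/18
= 250 + 37.44
= 287.44 mOsm/kg

287.4 mOsm/kg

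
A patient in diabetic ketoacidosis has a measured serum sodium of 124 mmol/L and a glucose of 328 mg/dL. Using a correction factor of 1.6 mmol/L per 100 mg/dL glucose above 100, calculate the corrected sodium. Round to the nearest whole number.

128 mmol/L

Corrected Na = measured Na + 1.6 · (glucose − 100)/100
= 124 + 1.6 · (328 − 100)/100
= 124 + 3.6
= 127.6 mmol/L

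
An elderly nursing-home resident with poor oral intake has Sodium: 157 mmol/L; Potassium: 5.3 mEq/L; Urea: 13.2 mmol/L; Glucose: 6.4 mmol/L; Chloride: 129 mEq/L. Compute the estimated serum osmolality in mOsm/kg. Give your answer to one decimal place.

Calculated osmolality = 2·Na + glucose + urea
= 2·157 + 6.4 + 13.2
= 314 + 6.40 + 13.20
= 333.6 mOsm/kg

333.6 mOsm/kg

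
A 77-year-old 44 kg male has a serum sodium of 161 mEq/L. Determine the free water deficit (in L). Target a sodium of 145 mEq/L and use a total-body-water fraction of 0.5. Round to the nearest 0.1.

TBW = 0.5 · 44 = 22 L
Free water deficit = TBW · (Na/145 − 1)
= 22 · (161/145 − 1)
= 22 · 0.1103
= 2.43 L

2.4 L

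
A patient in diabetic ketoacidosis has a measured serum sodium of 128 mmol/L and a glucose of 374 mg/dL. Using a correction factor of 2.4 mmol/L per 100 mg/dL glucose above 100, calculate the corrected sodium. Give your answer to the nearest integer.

135 mmol/L

Corrected Na = measured Na + 2.4 · (glucose − 100)/100
= 128 + 2.4 · (374 − 100)/100
= 128 + 6.6
= 134.6 mmol/L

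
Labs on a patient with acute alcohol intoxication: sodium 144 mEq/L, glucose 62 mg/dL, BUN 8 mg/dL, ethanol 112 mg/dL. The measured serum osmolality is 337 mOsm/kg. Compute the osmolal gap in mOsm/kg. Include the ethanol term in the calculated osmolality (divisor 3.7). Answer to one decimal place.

12.4 mOsm/kg

Calculated osmolality = 2·Na + glucose/18 + BUN/2.8 + ethanol/3.7
= 2·144 + 62/18 + 8/2.8 + 112/3.7
= 288 + 3.44 + 2.86 + 30.27
= 324.57 mOsm/kg ≈ 324.6 mOsm/kg
Osmolar gap = measured − calculated = 337 − 324.6 = 12.4 mOsm/kg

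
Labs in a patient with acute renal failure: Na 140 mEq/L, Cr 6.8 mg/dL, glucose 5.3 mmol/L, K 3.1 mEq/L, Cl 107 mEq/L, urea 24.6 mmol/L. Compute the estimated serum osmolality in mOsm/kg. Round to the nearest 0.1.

309.9 mOsm/kg

Calculated osmolality = 2·Na + glucose + urea
= 2·140 + 5.3 + 24.6
= 280 + 5.30 + 24.60
= 309.9 mOsm/kg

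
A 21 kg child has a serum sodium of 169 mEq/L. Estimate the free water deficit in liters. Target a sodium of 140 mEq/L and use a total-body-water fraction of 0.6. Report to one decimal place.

2.6 L

TBW = 0.6 · 21 = 12.6 L
Free water deficit = TBW · (Na/140 − 1)
= 12.6 · (169/140 − 1)
= 12.6 · 0.2071
= 2.61 L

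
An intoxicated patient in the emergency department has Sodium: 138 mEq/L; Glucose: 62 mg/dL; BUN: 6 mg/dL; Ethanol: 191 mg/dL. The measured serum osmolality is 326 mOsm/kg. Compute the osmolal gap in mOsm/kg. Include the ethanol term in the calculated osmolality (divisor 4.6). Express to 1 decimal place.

2.9 mOsm/kg

Calculated osmolality = 2·Na + glucose/18 + BUN/2.8 + ethanol/4.6
= 2·138 + 62/18 + 6/2.8 + 191/4.6
= 276 + 3.44 + 2.14 + 41.52
= 323.1 mOsm/kg ≈ 323.1 mOsm/kg
Osmolar gap = measured − calculated = 326 − 323.1 = 2.9 mOsm/kg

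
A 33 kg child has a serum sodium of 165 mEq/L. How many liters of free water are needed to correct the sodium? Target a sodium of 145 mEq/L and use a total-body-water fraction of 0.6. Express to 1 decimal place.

TBW = 0.6 · 33 = 19.8 L
Free water deficit = TBW · (Na/145 − 1)
= 19.8 · (165/145 − 1)
= 19.8 · 0.1379
= 2.73 L

2.7 L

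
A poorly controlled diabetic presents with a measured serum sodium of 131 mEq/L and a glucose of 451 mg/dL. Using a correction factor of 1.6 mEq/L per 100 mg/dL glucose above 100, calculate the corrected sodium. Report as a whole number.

Corrected Na = measured Na + 1.6 · (glucose − 100)/100
= 131 + 1.6 · (451 − 100)/100
= 131 + 5.6
= 136.6 mEq/L

137 mEq/L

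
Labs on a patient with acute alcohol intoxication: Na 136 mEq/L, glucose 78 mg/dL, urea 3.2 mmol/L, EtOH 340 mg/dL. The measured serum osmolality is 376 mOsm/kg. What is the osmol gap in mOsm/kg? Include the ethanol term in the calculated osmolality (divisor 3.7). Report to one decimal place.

Calculated osmolality = 2·Na + glucose/18 + urea + ethanol/3.7
= 2·136 + 78/18 + 3.2 + 340/3.7
= 272 + 4.33 + 3.20 + 91.89
= 371.42 mOsm/kg ≈ 371.4 mOsm/kg
Osmolar gap = measured − calculated = 376 − 371.4 = 4.6 mOsm/kg

4.6 mOsm/kg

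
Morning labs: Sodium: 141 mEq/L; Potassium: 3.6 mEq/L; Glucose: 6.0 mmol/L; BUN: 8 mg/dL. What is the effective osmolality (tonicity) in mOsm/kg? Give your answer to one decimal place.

288.0 mOsm/kg

Effective osmolality excludes urea (freely permeant across cell membranes):
2·Na + glucose
= 2·141 + 6
= 282 + 6
= 288 mOsm/kg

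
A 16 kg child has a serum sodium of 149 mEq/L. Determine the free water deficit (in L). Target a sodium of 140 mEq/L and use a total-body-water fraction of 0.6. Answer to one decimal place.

0.6 L

TBW = 0.6 · 16 = 9.6 L
Free water deficit = TBW · (Na/140 − 1)
= 9.6 · (149/140 − 1)
= 9.6 · 0.0643
= 0.62 L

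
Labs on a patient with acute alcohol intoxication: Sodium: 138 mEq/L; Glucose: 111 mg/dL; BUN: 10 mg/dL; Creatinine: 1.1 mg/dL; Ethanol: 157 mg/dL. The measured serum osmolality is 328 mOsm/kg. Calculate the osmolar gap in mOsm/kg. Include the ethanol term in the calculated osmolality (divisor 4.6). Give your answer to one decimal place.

8.1 mOsm/kg

Calculated osmolality = 2·Na + glucose/18 + BUN/2.8 + ethanol/4.6
= 2·138 + 111/18 + 10/2.8 + 157/4.6
= 276 + 6.17 + 3.57 + 34.13
= 319.87 mOsm/kg ≈ 319.9 mOsm/kg
Osmolar gap = measured − calculated = 328 − 319.9 = 8.1 mOsm/kg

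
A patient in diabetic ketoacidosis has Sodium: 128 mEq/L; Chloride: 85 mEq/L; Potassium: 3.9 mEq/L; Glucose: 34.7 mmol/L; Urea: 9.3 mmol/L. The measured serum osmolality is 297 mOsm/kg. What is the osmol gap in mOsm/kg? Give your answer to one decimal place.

-3.0 mOsm/kg

Calculated osmolality = 2·Na + glucose + urea
= 2·128 + 34.7 + 9.3
= 256 + 34.70 + 9.30
= 300 mOsm/kg ≈ 300.0 mOsm/kg
Osmolar gap = measured − calculated = 297 − 300.0 = -3.0 mOsm/kg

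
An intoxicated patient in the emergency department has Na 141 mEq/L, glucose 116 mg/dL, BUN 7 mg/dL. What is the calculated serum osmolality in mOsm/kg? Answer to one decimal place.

Calculated osmolality = 2·Na + glucose/18 + BUN/2.8
= 2·141 + 116/18 + 7/2.8
= 282 + 6.44 + 2.50
= 290.94 mOsm/kg

290.9 mOsm/kg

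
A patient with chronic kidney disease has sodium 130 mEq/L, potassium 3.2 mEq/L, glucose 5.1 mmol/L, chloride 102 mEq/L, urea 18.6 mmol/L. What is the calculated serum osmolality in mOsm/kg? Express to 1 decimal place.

283.7 mOsm/kg

Calculated osmolality = 2·Na + glucose + urea
= 2·130 + 5.1 + 18.6
= 260 + 5.10 + 18.60
= 283.7 mOsm/kg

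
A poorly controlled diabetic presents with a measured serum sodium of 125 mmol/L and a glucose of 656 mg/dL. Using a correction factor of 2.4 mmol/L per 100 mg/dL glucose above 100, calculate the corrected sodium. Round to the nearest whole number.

138 mmol/L

Corrected Na = measured Na + 2.4 · (glucose − 100)/100
= 125 + 2.4 · (656 − 100)/100
= 125 + 13.3
= 138.3 mmol/L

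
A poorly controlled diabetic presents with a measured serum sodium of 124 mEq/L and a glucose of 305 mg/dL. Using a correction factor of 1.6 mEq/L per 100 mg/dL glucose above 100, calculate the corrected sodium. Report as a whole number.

127 mEq/L

Corrected Na = measured Na + 1.6 · (glucose − 100)/100
= 124 + 1.6 · (305 − 100)/100
= 124 + 3.3
= 127.3 mEq/L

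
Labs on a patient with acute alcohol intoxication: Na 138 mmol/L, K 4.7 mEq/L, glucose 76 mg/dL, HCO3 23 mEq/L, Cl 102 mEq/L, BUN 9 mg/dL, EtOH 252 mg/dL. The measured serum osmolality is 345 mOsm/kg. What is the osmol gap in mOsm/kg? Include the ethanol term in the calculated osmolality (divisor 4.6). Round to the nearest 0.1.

6.8 mOsm/kg

Calculated osmolality = 2·Na + glucose/18 + BUN/2.8 + ethanol/4.6
= 2·138 + 76/18 + 9/2.8 + 252/4.6
= 276 + 4.22 + 3.21 + 54.78
= 338.21 mOsm/kg ≈ 338.2 mOsm/kg
Osmolar gap = measured − calculated = 345 − 338.2 = 6.8 mOsm/kg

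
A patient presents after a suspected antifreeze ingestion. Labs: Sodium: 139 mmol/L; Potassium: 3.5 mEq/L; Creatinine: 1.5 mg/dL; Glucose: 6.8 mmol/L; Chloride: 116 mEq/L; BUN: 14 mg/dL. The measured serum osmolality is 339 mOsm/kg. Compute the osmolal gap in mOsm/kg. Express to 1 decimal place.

49.2 mOsm/kg

Calculated osmolality = 2·Na + glucose + BUN/2.8
= 2·139 + 6.8 + 14/2.8
= 278 + 6.80 + 5
= 289.8 mOsm/kg ≈ 289.8 mOsm/kg
Osmolar gap = measured − calculated = 339 − 289.8 = 49.2 mOsm/kg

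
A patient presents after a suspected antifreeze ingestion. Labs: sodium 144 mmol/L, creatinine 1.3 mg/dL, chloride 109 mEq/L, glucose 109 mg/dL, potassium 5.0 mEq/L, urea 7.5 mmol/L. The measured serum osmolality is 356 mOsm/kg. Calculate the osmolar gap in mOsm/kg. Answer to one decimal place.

Calculated osmolality = 2·Na + glucose/18 + urea
= 2·144 + 109/18 + 7.5
= 288 + 6.06 + 7.50
= 301.56 mOsm/kg ≈ 301.6 mOsm/kg
Osmolar gap = measured − calculated = 356 − 301.6 = 54.4 mOsm/kg

54.4 mOsm/kg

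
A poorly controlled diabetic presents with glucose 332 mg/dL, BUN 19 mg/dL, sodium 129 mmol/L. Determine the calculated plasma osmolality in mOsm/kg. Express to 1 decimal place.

Calculated osmolality = 2·Na + glucose/18 + BUN/2.8
= 2·129 + 332/18 + 19/2.8
= 258 + 18.44 + 6.79
= 283.23 mOsm/kg

283.2 mOsm/kg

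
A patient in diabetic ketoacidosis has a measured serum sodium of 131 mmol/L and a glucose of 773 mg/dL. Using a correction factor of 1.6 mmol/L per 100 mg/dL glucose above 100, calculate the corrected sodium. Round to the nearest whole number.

Corrected Na = measured Na + 1.6 · (glucose − 100)/100
= 131 + 1.6 · (773 − 100)/100
= 131 + 10.8
= 141.8 mmol/L

142 mmol/L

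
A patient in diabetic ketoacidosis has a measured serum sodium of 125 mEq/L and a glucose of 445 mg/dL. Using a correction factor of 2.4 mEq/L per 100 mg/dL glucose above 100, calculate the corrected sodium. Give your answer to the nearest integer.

Corrected Na = measured Na + 2.4 · (glucose − 100)/100
= 125 + 2.4 · (445 − 100)/100
= 125 + 8.3
= 133.3 mEq/L

133 mEq/L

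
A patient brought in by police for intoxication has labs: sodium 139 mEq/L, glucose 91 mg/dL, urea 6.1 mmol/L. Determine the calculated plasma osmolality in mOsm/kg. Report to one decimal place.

Calculated osmolality = 2·Na + glucose/18 + urea
= 2·139 + 91/18 + 6.1
= 278 + 5.06 + 6.10
= 289.16 mOsm/kg

289.2 mOsm/kg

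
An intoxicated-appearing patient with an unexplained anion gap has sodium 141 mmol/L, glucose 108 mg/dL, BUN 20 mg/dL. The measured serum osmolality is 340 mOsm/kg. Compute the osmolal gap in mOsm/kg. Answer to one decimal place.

44.9 mOsm/kg

Calculated osmolality = 2·Na + glucose/18 + BUN/2.8
= 2·141 + 108/18 + 20/2.8
= 282 + 6 + 7.14
= 295.14 mOsm/kg ≈ 295.1 mOsm/kg
Osmolar gap = measured − calculated = 340 − 295.1 = 44.9 mOsm/kg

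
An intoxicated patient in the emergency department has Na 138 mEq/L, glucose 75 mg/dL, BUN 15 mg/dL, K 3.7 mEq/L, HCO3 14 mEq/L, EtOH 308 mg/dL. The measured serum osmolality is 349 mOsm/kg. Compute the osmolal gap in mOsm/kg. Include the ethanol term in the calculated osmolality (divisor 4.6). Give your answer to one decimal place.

Calculated osmolality = 2·Na + glucose/18 + BUN/2.8 + ethanol/4.6
= 2·138 + 75/18 + 15/2.8 + 308/4.6
= 276 + 4.17 + 5.36 + 66.96
= 352.49 mOsm/kg ≈ 352.5 mOsm/kg
Osmolar gap = measured − calculated = 349 − 352.5 = -3.5 mOsm/kg

-3.5 mOsm/kg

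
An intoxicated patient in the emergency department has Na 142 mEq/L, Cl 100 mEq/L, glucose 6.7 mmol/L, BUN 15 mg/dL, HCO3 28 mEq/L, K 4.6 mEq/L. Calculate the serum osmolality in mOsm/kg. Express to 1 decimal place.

Calculated osmolality = 2·Na + glucose + BUN/2.8
= 2·142 + 6.7 + 15/2.8
= 284 + 6.70 + 5.36
= 296.06 mOsm/kg

296.1 mOsm/kg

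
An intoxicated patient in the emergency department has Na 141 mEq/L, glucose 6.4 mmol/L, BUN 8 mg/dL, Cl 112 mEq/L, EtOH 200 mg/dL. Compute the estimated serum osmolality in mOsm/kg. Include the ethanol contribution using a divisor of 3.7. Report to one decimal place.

345.3 mOsm/kg

Calculated osmolality = 2·Na + glucose + BUN/2.8 + ethanol/3.7
= 2·141 + 6.4 + 8/2.8 + 200/3.7
= 282 + 6.40 + 2.86 + 54.05
= 345.31 mOsm/kg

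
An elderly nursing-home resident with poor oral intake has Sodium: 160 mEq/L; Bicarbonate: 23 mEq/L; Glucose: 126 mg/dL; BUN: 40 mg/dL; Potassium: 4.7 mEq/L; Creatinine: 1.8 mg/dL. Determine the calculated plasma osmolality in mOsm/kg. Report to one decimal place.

341.3 mOsm/kg

Calculated osmolality = 2·Na + glucose/18 + BUN/2.8
= 2·160 + 126/18 + 40/2.8
= 320 + 7 + 14.29
= 341.29 mOsm/kg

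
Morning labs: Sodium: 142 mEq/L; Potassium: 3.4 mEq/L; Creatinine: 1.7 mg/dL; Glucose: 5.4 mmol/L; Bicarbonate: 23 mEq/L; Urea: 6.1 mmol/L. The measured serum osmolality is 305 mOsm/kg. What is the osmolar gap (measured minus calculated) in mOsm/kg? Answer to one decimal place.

Calculated osmolality = 2·Na + glucose + urea
= 2·142 + 5.4 + 6.1
= 284 + 5.40 + 6.10
= 295.5 mOsm/kg ≈ 295.5 mOsm/kg
Osmolar gap = measured − calculated = 305 − 295.5 = 9.5 mOsm/kg

9.5 mOsm/kg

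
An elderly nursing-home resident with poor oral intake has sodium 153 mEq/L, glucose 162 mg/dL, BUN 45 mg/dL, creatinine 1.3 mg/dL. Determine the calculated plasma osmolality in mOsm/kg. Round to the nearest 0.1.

Calculated osmolality = 2·Na + glucose/18 + BUN/2.8
= 2·153 + 162/18 + 45/2.8
= 306 + 9 + 16.07
= 331.07 mOsm/kg

331.1 mOsm/kg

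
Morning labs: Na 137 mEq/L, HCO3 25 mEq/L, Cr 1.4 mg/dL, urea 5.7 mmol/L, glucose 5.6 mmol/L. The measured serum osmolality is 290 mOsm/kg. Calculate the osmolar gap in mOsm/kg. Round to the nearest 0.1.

4.7 mOsm/kg

Calculated osmolality = 2·Na + glucose + urea
= 2·137 + 5.6 + 5.7
= 274 + 5.60 + 5.70
= 285.3 mOsm/kg ≈ 285.3 mOsm/kg
Osmolar gap = measured − calculated = 290 − 285.3 = 4.7 mOsm/kg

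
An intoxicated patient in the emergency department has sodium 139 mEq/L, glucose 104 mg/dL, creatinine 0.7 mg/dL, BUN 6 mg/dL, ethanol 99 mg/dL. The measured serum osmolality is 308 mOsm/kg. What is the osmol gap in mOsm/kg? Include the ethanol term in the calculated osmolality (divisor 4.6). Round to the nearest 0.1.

Calculated osmolality = 2·Na + glucose/18 + BUN/2.8 + ethanol/4.6
= 2·139 + 104/18 + 6/2.8 + 99/4.6
= 278 + 5.78 + 2.14 + 21.52
= 307.44 mOsm/kg ≈ 307.4 mOsm/kg
Osmolar gap = measured − calculated = 308 − 307.4 = 0.6 mOsm/kg

0.6 mOsm/kg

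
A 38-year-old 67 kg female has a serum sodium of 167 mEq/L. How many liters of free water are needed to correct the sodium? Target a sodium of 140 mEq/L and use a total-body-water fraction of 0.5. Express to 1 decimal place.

6.5 L

TBW = 0.5 · 67 = 33.5 L
Free water deficit = TBW · (Na/140 − 1)
= 33.5 · (167/140 − 1)
= 33.5 · 0.1929
= 6.46 L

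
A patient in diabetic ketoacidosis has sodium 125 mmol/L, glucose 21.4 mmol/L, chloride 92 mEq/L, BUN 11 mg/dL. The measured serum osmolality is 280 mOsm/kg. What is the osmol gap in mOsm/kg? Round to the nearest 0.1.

Calculated osmolality = 2·Na + glucose + BUN/2.8
= 2·125 + 21.4 + 11/2.8
= 250 + 21.40 + 3.93
= 275.33 mOsm/kg ≈ 275.3 mOsm/kg
Osmolar gap = measured − calculated = 280 − 275.3 = 4.7 mOsm/kg

4.7 mOsm/kg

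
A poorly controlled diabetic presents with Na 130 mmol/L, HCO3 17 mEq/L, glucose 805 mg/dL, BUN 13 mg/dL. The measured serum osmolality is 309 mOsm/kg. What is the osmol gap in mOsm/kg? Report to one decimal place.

-0.4 mOsm/kg

Calculated osmolality = 2·Na + glucose/18 + BUN/2.8
= 2·130 + 805/18 + 13/2.8
= 260 + 44.72 + 4.64
= 309.36 mOsm/kg ≈ 309.4 mOsm/kg
Osmolar gap = measured − calculated = 309 − 309.4 = -0.4 mOsm/kg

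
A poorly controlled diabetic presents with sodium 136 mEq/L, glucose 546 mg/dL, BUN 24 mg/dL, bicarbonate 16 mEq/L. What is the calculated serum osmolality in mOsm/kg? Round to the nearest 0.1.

310.9 mOsm/kg

Calculated osmolality = 2·Na + glucose/18 + BUN/2.8
= 2·136 + 546/18 + 24/2.8
= 272 + 30.33 + 8.57
= 310.9 mOsm/kg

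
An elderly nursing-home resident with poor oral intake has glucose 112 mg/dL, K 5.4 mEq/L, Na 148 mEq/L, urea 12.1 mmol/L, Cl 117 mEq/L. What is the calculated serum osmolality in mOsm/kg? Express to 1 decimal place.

Calculated osmolality = 2·Na + glucose/18 + urea
= 2·148 + 112/18 + 12.1
= 296 + 6.22 + 12.10
= 314.32 mOsm/kg

314.3 mOsm/kg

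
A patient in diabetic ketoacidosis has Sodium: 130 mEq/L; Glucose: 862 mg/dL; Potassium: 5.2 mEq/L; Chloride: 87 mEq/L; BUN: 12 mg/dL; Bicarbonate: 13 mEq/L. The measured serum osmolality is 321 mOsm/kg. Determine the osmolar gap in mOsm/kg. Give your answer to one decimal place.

Calculated osmolality = 2·Na + glucose/18 + BUN/2.8
= 2·130 + 862/18 + 12/2.8
= 260 + 47.89 + 4.29
= 312.18 mOsm/kg ≈ 312.2 mOsm/kg
Osmolar gap = measured − calculated = 321 − 312.2 = 8.8 mOsm/kg

8.8 mOsm/kg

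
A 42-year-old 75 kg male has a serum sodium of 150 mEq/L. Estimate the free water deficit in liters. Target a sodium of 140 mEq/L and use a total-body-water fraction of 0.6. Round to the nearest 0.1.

3.2 L

TBW = 0.6 · 75 = 45 L
Free water deficit = TBW · (Na/140 − 1)
= 45 · (150/140 − 1)
= 45 · 0.0714
= 3.21 L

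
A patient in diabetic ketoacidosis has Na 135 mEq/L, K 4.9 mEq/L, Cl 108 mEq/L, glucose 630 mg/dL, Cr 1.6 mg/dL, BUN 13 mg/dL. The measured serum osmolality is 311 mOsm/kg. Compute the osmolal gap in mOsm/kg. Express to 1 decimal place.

Calculated osmolality = 2·Na + glucose/18 + BUN/2.8
= 2·135 + 630/18 + 13/2.8
= 270 + 35 + 4.64
= 309.64 mOsm/kg ≈ 309.6 mOsm/kg
Osmolar gap = measured − calculated = 311 − 309.6 = 1.4 mOsm/kg

1.4 mOsm/kg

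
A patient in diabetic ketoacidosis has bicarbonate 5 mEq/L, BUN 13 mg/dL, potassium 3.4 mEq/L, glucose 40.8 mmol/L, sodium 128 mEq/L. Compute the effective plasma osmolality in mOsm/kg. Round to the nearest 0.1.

Effective osmolality excludes urea (freely permeant across cell membranes):
2·Na + glucose
= 2·128 + 40.8
= 256 + 40.8
= 296.8 mOsm/kg

296.8 mOsm/kg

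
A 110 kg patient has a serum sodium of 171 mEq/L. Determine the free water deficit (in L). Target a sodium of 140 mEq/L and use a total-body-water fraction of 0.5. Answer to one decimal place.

12.2 L

TBW = 0.5 · 110 = 55 L
Free water deficit = TBW · (Na/140 − 1)
= 55 · (171/140 − 1)
= 55 · 0.2214
= 12.18 L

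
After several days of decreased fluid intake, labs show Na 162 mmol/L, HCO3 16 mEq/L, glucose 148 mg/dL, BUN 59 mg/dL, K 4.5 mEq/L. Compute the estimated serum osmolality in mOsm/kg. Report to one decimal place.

353.3 mOsm/kg

Calculated osmolality = 2·Na + glucose/18 + BUN/2.8
= 2·162 + 148/18 + 59/2.8
= 324 + 8.22 + 21.07
= 353.29 mOsm/kg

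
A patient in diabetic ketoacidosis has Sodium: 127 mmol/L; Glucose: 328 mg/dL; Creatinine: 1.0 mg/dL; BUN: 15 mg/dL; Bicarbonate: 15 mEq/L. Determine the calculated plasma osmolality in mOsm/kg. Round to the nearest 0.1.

Calculated osmolality = 2·Na + glucose/18 + BUN/2.8
= 2·127 + 328/18 + 15/2.8
= 254 + 18.22 + 5.36
= 277.58 mOsm/kg

277.6 mOsm/kg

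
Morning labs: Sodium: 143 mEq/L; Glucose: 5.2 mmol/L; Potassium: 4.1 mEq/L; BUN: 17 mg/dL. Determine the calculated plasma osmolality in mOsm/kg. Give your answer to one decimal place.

297.3 mOsm/kg

Calculated osmolality = 2·Na + glucose + BUN/2.8
= 2·143 + 5.2 + 17/2.8
= 286 + 5.20 + 6.07
= 297.27 mOsm/kg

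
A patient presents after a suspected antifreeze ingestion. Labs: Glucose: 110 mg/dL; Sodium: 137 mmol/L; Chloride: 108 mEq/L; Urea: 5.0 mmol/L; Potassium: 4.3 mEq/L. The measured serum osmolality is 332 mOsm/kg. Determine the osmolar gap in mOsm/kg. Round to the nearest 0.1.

46.9 mOsm/kg

Calculated osmolality = 2·Na + glucose/18 + urea
= 2·137 + 110/18 + 5
= 274 + 6.11 + 5
= 285.11 mOsm/kg ≈ 285.1 mOsm/kg
Osmolar gap = measured − calculated = 332 − 285.1 = 46.9 mOsm/kg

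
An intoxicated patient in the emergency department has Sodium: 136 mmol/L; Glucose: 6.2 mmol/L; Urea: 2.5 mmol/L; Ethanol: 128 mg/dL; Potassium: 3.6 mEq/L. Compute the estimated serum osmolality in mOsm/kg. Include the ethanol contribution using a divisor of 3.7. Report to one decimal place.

315.3 mOsm/kg

Calculated osmolality = 2·Na + glucose + urea + ethanol/3.7
= 2·136 + 6.2 + 2.5 + 128/3.7
= 272 + 6.20 + 2.50 + 34.59
= 315.29 mOsm/kg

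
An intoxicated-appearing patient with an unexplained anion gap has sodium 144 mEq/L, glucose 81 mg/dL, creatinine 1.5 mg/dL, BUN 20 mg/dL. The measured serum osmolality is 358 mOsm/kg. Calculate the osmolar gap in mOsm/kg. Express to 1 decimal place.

58.4 mOsm/kg

Calculated osmolality = 2·Na + glucose/18 + BUN/2.8
= 2·144 + 81/18 + 20/2.8
= 288 + 4.50 + 7.14
= 299.64 mOsm/kg ≈ 299.6 mOsm/kg
Osmolar gap = measured − calculated = 358 − 299.6 = 58.4 mOsm/kg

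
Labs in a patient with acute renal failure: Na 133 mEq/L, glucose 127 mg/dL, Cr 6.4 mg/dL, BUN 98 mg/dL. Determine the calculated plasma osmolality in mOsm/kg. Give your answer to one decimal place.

Calculated osmolality = 2·Na + glucose/18 + BUN/2.8
= 2·133 + 127/18 + 98/2.8
= 266 + 7.06 + 35
= 308.06 mOsm/kg

308.1 mOsm/kg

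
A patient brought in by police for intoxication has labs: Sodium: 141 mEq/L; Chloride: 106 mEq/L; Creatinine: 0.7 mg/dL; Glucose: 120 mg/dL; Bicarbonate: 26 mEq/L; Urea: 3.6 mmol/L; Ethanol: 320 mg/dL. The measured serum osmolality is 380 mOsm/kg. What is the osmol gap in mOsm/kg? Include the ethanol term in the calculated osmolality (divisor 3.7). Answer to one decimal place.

1.2 mOsm/kg

Calculated osmolality = 2·Na + glucose/18 + urea + ethanol/3.7
= 2·141 + 120/18 + 3.6 + 320/3.7
= 282 + 6.67 + 3.60 + 86.49
= 378.76 mOsm/kg ≈ 378.8 mOsm/kg
Osmolar gap = measured − calculated = 380 − 378.8 = 1.2 mOsm/kg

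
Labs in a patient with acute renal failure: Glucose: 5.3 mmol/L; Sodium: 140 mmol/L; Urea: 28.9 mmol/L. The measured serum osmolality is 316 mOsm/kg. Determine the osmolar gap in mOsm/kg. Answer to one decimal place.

Calculated osmolality = 2·Na + glucose + urea
= 2·140 + 5.3 + 28.9
= 280 + 5.30 + 28.90
= 314.2 mOsm/kg ≈ 314.2 mOsm/kg
Osmolar gap = measured − calculated = 316 − 314.2 = 1.8 mOsm/kg

1.8 mOsm/kg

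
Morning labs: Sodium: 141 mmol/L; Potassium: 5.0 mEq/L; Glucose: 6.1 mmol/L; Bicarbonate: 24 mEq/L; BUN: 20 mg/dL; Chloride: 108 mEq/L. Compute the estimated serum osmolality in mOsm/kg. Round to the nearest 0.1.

Calculated osmolality = 2·Na + glucose + BUN/2.8
= 2·141 + 6.1 + 20/2.8
= 282 + 6.10 + 7.14
= 295.24 mOsm/kg

295.2 mOsm/kg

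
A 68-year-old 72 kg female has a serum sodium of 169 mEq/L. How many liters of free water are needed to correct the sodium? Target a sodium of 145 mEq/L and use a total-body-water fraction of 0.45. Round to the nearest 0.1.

5.4 L

TBW = 0.45 · 72 = 32.4 L
Free water deficit = TBW · (Na/145 − 1)
= 32.4 · (169/145 − 1)
= 32.4 · 0.1655
= 5.36 L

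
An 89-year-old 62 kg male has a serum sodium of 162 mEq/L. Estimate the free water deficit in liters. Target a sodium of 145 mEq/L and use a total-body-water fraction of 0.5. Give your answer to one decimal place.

TBW = 0.5 · 62 = 31 L
Free water deficit = TBW · (Na/145 − 1)
= 31 · (162/145 − 1)
= 31 · 0.1172
= 3.63 L

3.6 L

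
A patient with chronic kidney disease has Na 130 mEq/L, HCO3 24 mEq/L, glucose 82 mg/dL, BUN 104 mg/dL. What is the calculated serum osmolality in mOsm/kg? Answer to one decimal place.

Calculated osmolality = 2·Na + glucose/18 + BUN/2.8
= 2·130 + 82/18 + 104/2.8
= 260 + 4.56 + 37.14
= 301.7 mOsm/kg

301.7 mOsm/kg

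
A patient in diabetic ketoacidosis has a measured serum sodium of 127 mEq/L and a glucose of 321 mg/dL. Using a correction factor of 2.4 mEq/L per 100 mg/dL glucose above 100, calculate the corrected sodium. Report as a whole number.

Corrected Na = measured Na + 2.4 · (glucose − 100)/100
= 127 + 2.4 · (321 − 100)/100
= 127 + 5.3
= 132.3 mEq/L

132 mEq/L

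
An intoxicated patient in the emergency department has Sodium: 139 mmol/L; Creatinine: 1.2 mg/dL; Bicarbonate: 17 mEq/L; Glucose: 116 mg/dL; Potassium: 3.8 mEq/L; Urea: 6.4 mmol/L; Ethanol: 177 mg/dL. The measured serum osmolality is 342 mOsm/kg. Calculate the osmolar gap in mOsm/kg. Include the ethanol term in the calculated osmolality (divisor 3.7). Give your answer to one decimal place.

Calculated osmolality = 2·Na + glucose/18 + urea + ethanol/3.7
= 2·139 + 116/18 + 6.4 + 177/3.7
= 278 + 6.44 + 6.40 + 47.84
= 338.68 mOsm/kg ≈ 338.7 mOsm/kg
Osmolar gap = measured − calculated = 342 − 338.7 = 3.3 mOsm/kg

3.3 mOsm/kg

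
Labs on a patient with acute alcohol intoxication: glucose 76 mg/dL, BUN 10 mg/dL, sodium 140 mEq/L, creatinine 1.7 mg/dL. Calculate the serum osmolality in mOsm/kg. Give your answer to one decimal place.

Calculated osmolality = 2·Na + glucose/18 + BUN/2.8
= 2·140 + 76/18 + 10/2.8
= 280 + 4.22 + 3.57
= 287.79 mOsm/kg

287.8 mOsm/kg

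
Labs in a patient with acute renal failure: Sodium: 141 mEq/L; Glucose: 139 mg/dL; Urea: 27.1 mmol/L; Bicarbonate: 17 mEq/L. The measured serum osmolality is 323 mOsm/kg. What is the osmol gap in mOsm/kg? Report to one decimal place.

6.2 mOsm/kg

Calculated osmolality = 2·Na + glucose/18 + urea
= 2·141 + 139/18 + 27.1
= 282 + 7.72 + 27.10
= 316.82 mOsm/kg ≈ 316.8 mOsm/kg
Osmolar gap = measured − calculated = 323 − 316.8 = 6.2 mOsm/kg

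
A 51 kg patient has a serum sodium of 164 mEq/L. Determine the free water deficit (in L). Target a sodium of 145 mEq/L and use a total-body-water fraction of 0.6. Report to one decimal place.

TBW = 0.6 · 51 = 30.6 L
Free water deficit = TBW · (Na/145 − 1)
= 30.6 · (164/145 − 1)
= 30.6 · 0.131
= 4.01 L

4.0 L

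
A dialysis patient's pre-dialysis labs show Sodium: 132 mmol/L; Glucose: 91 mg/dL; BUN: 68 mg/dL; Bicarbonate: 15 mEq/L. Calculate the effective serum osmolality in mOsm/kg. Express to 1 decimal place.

269.1 mOsm/kg

Effective osmolality excludes urea (freely permeant across cell membranes):
2·Na + glucose/18
= 2·132 + 91/18
= 264 + 5.06
= 269.06 mOsm/kg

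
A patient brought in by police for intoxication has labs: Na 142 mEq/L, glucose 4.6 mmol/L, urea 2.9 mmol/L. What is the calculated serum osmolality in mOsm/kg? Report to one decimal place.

291.5 mOsm/kg

Calculated osmolality = 2·Na + glucose + urea
= 2·142 + 4.6 + 2.9
= 284 + 4.60 + 2.90
= 291.5 mOsm/kg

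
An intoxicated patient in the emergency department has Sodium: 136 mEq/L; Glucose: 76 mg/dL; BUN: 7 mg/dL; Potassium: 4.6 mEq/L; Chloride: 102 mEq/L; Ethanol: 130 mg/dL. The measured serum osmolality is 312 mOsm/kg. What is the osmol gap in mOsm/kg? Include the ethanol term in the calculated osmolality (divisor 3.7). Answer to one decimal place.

Calculated osmolality = 2·Na + glucose/18 + BUN/2.8 + ethanol/3.7
= 2·136 + 76/18 + 7/2.8 + 130/3.7
= 272 + 4.22 + 2.50 + 35.14
= 313.86 mOsm/kg ≈ 313.9 mOsm/kg
Osmolar gap = measured − calculated = 312 − 313.9 = -1.9 mOsm/kg

-1.9 mOsm/kg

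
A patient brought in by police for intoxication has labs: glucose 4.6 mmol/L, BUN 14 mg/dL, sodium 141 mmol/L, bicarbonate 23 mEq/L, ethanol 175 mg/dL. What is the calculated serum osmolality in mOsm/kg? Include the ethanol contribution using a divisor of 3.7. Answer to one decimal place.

338.9 mOsm/kg

Calculated osmolality = 2·Na + glucose + BUN/2.8 + ethanol/3.7
= 2·141 + 4.6 + 14/2.8 + 175/3.7
= 282 + 4.60 + 5 + 47.30
= 338.9 mOsm/kg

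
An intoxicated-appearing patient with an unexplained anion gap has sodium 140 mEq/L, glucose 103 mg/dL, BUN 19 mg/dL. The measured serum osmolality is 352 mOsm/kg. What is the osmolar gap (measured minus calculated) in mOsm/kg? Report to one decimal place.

Calculated osmolality = 2·Na + glucose/18 + BUN/2.8
= 2·140 + 103/18 + 19/2.8
= 280 + 5.72 + 6.79
= 292.51 mOsm/kg ≈ 292.5 mOsm/kg
Osmolar gap = measured − calculated = 352 − 292.5 = 59.5 mOsm/kg

59.5 mOsm/kg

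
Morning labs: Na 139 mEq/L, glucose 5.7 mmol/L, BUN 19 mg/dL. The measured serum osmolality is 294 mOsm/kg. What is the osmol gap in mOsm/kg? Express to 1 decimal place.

Calculated osmolality = 2·Na + glucose + BUN/2.8
= 2·139 + 5.7 + 19/2.8
= 278 + 5.70 + 6.79
= 290.49 mOsm/kg ≈ 290.5 mOsm/kg
Osmolar gap = measured − calculated = 294 − 290.5 = 3.5 mOsm/kg

3.5 mOsm/kg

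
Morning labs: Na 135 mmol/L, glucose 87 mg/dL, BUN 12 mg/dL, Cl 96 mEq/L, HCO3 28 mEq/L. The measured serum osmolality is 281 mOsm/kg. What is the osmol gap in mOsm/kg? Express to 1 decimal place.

1.9 mOsm/kg

Calculated osmolality = 2·Na + glucose/18 + BUN/2.8
= 2·135 + 87/18 + 12/2.8
= 270 + 4.83 + 4.29
= 279.12 mOsm/kg ≈ 279.1 mOsm/kg
Osmolar gap = measured − calculated = 281 − 279.1 = 1.9 mOsm/kg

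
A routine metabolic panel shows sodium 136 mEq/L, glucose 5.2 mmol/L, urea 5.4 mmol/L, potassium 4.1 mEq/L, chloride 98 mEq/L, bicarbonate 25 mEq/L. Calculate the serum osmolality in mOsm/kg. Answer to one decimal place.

282.6 mOsm/kg

Calculated osmolality = 2·Na + glucose + urea
= 2·136 + 5.2 + 5.4
= 272 + 5.20 + 5.40
= 282.6 mOsm/kg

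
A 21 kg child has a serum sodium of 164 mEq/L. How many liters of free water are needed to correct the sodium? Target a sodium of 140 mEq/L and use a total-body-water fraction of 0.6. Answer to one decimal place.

2.2 L

TBW = 0.6 · 21 = 12.6 L
Free water deficit = TBW · (Na/140 − 1)
= 12.6 · (164/140 − 1)
= 12.6 · 0.1714
= 2.16 L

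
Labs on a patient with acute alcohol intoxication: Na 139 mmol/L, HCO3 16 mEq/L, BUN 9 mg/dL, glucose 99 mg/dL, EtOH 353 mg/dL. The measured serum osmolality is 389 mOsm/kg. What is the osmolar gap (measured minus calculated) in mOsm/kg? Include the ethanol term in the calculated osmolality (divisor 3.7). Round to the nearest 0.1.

Calculated osmolality = 2·Na + glucose/18 + BUN/2.8 + ethanol/3.7
= 2·139 + 99/18 + 9/2.8 + 353/3.7
= 278 + 5.50 + 3.21 + 95.41
= 382.12 mOsm/kg ≈ 382.1 mOsm/kg
Osmolar gap = measured − calculated = 389 − 382.1 = 6.9 mOsm/kg

6.9 mOsm/kg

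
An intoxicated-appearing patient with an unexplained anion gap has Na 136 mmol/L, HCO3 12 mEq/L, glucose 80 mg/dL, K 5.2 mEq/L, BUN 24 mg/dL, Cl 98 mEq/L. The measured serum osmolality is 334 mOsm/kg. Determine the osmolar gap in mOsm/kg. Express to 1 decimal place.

Calculated osmolality = 2·Na + glucose/18 + BUN/2.8
= 2·136 + 80/18 + 24/2.8
= 272 + 4.44 + 8.57
= 285.01 mOsm/kg ≈ 285.0 mOsm/kg
Osmolar gap = measured − calculated = 334 − 285.0 = 49.0 mOsm/kg

49.0 mOsm/kg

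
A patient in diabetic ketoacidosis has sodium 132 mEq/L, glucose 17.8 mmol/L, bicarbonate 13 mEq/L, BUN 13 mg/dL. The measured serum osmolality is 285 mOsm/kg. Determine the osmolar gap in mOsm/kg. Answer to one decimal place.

-1.4 mOsm/kg

Calculated osmolality = 2·Na + glucose + BUN/2.8
= 2·132 + 17.8 + 13/2.8
= 264 + 17.80 + 4.64
= 286.44 mOsm/kg ≈ 286.4 mOsm/kg
Osmolar gap = measured − calculated = 285 − 286.4 = -1.4 mOsm/kg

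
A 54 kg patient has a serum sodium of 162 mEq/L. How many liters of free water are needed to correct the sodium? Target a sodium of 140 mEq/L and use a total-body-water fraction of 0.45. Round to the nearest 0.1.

3.8 L

TBW = 0.45 · 54 = 24.3 L
Free water deficit = TBW · (Na/140 − 1)
= 24.3 · (162/140 − 1)
= 24.3 · 0.1571
= 3.82 L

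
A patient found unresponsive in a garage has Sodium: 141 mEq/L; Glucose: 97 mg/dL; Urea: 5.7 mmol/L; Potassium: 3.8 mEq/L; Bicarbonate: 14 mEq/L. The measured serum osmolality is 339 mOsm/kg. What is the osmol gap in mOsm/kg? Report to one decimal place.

Calculated osmolality = 2·Na + glucose/18 + urea
= 2·141 + 97/18 + 5.7
= 282 + 5.39 + 5.70
= 293.09 mOsm/kg ≈ 293.1 mOsm/kg
Osmolar gap = measured − calculated = 339 − 293.1 = 45.9 mOsm/kg

45.9 mOsm/kg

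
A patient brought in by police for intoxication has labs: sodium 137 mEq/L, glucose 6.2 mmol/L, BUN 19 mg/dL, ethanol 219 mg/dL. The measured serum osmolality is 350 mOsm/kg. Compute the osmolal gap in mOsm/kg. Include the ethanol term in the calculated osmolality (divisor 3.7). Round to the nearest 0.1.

3.8 mOsm/kg

Calculated osmolality = 2·Na + glucose + BUN/2.8 + ethanol/3.7
= 2·137 + 6.2 + 19/2.8 + 219/3.7
= 274 + 6.20 + 6.79 + 59.19
= 346.18 mOsm/kg ≈ 346.2 mOsm/kg
Osmolar gap = measured − calculated = 350 − 346.2 = 3.8 mOsm/kg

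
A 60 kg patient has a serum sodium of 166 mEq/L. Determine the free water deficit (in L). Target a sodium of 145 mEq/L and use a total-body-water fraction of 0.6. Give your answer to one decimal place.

TBW = 0.6 · 60 = 36 L
Free water deficit = TBW · (Na/145 − 1)
= 36 · (166/145 − 1)
= 36 · 0.1448
= 5.21 L

5.2 L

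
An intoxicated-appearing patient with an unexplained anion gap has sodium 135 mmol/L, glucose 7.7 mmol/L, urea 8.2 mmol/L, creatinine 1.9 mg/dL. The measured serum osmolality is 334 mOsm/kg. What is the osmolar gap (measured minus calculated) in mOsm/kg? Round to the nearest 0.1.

Calculated osmolality = 2·Na + glucose + urea
= 2·135 + 7.7 + 8.2
= 270 + 7.70 + 8.20
= 285.9 mOsm/kg ≈ 285.9 mOsm/kg
Osmolar gap = measured − calculated = 334 − 285.9 = 48.1 mOsm/kg

48.1 mOsm/kg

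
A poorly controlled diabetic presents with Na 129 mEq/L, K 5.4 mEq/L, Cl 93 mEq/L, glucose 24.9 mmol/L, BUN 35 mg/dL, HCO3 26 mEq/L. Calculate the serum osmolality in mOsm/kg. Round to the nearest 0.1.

295.4 mOsm/kg

Calculated osmolality = 2·Na + glucose + BUN/2.8
= 2·129 + 24.9 + 35/2.8
= 258 + 24.90 + 12.50
= 295.4 mOsm/kg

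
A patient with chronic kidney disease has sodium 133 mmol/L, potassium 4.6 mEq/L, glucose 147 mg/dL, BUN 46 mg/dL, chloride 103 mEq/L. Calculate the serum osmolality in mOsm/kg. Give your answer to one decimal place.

290.6 mOsm/kg

Calculated osmolality = 2·Na + glucose/18 + BUN/2.8
= 2·133 + 147/18 + 46/2.8
= 266 + 8.17 + 16.43
= 290.6 mOsm/kg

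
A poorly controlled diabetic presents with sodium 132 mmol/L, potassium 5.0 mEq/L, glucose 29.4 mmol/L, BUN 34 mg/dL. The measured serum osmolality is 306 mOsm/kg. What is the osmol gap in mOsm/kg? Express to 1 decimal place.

Calculated osmolality = 2·Na + glucose + BUN/2.8
= 2·132 + 29.4 + 34/2.8
= 264 + 29.40 + 12.14
= 305.54 mOsm/kg ≈ 305.5 mOsm/kg
Osmolar gap = measured − calculated = 306 − 305.5 = 0.5 mOsm/kg

0.5 mOsm/kg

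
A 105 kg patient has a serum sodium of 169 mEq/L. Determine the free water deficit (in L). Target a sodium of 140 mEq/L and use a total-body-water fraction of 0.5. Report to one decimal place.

TBW = 0.5 · 105 = 52.5 L
Free water deficit = TBW · (Na/140 − 1)
= 52.5 · (169/140 − 1)
= 52.5 · 0.2071
= 10.87 L

10.9 L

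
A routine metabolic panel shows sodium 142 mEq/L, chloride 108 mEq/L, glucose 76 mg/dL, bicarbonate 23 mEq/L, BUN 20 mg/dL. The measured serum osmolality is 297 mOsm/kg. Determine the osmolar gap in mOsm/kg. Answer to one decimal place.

Calculated osmolality = 2·Na + glucose/18 + BUN/2.8
= 2·142 + 76/18 + 20/2.8
= 284 + 4.22 + 7.14
= 295.36 mOsm/kg ≈ 295.4 mOsm/kg
Osmolar gap = measured − calculated = 297 − 295.4 = 1.6 mOsm/kg

1.6 mOsm/kg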